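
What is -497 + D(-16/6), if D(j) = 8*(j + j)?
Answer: -1619/3 ≈ -539.67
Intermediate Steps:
D(j) = 16*j (D(j) = 8*(2*j) = 16*j)
-497 + D(-16/6) = -497 + 16*(-16/6) = -497 + 16*(-16*1/6) = -497 + 16*(-8/3) = -497 - 128/3 = -1619/3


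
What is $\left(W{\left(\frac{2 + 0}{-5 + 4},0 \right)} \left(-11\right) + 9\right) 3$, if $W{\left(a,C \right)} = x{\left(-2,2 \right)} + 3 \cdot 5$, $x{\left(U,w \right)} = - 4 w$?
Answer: $-204$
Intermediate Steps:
$W{\left(a,C \right)} = 7$ ($W{\left(a,C \right)} = \left(-4\right) 2 + 3 \cdot 5 = -8 + 15 = 7$)
$\left(W{\left(\frac{2 + 0}{-5 + 4},0 \right)} \left(-11\right) + 9\right) 3 = \left(7 \left(-11\right) + 9\right) 3 = \left(-77 + 9\right) 3 = \left(-68\right) 3 = -204$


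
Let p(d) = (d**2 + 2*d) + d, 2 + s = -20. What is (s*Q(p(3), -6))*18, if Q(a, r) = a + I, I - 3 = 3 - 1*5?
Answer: -7524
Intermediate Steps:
s = -22 (s = -2 - 20 = -22)
I = 1 (I = 3 + (3 - 1*5) = 3 + (3 - 5) = 3 - 2 = 1)
p(d) = d**2 + 3*d
Q(a, r) = 1 + a (Q(a, r) = a + 1 = 1 + a)
(s*Q(p(3), -6))*18 = -22*(1 + 3*(3 + 3))*18 = -22*(1 + 3*6)*18 = -22*(1 + 18)*18 = -22*19*18 = -418*18 = -7524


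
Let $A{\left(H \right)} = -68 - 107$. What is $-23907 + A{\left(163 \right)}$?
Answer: $-24082$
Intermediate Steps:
$A{\left(H \right)} = -175$ ($A{\left(H \right)} = -68 - 107 = -175$)
$-23907 + A{\left(163 \right)} = -23907 - 175 = -24082$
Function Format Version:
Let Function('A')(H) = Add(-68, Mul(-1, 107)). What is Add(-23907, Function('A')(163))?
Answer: -24082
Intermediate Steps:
Function('A')(H) = -175 (Function('A')(H) = Add(-68, -107) = -175)
Add(-23907, Function('A')(163)) = Add(-23907, -175) = -24082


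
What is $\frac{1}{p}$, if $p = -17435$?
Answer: $- \frac{1}{17435} \approx -5.7356 \cdot 10^{-5}$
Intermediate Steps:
$\frac{1}{p} = \frac{1}{-17435} = - \frac{1}{17435}$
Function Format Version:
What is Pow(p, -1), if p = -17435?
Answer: Rational(-1, 17435) ≈ -5.7356e-5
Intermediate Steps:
Pow(p, -1) = Pow(-17435, -1) = Rational(-1, 17435)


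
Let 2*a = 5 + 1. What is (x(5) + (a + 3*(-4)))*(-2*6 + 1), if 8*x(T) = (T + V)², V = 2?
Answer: 253/8 ≈ 31.625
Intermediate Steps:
a = 3 (a = (5 + 1)/2 = (½)*6 = 3)
x(T) = (2 + T)²/8 (x(T) = (T + 2)²/8 = (2 + T)²/8)
(x(5) + (a + 3*(-4)))*(-2*6 + 1) = ((2 + 5)²/8 + (3 + 3*(-4)))*(-2*6 + 1) = ((⅛)*7² + (3 - 12))*(-12 + 1) = ((⅛)*49 - 9)*(-11) = (49/8 - 9)*(-11) = -23/8*(-11) = 253/8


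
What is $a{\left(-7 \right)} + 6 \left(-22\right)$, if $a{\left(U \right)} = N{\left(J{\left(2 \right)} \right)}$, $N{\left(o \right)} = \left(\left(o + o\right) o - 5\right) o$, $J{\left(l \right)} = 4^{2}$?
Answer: $7980$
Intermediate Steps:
$J{\left(l \right)} = 16$
$N{\left(o \right)} = o \left(-5 + 2 o^{2}\right)$ ($N{\left(o \right)} = \left(2 o o - 5\right) o = \left(2 o^{2} - 5\right) o = \left(-5 + 2 o^{2}\right) o = o \left(-5 + 2 o^{2}\right)$)
$a{\left(U \right)} = 8112$ ($a{\left(U \right)} = 16 \left(-5 + 2 \cdot 16^{2}\right) = 16 \left(-5 + 2 \cdot 256\right) = 16 \left(-5 + 512\right) = 16 \cdot 507 = 8112$)
$a{\left(-7 \right)} + 6 \left(-22\right) = 8112 + 6 \left(-22\right) = 8112 - 132 = 7980$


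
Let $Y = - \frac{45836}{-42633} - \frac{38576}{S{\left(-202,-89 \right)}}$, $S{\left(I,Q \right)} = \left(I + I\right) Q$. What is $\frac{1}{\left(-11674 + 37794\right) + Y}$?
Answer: $\frac{383228037}{10009917193592} \approx 3.8285 \cdot 10^{-5}$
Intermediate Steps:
$S{\left(I,Q \right)} = 2 I Q$
$Y = \frac{867152}{383228037}$ ($Y = - \frac{45836}{-42633} - \frac{38576}{2 \left(-202\right) \left(-89\right)} = \left(-45836\right) \left(- \frac{1}{42633}\right) - \frac{38576}{35956} = \frac{45836}{42633} - \frac{9644}{8989} = \frac{867152}{383228037} \approx 0.0022628$)
$\frac{1}{\left(-11674 + 37794\right) + Y} = \frac{1}{\left(-11674 + 37794\right) + \frac{867152}{383228037}} = \frac{1}{26120 + \frac{867152}{383228037}} = \frac{1}{\frac{10009917193592}{383228037}} = \frac{383228037}{10009917193592}$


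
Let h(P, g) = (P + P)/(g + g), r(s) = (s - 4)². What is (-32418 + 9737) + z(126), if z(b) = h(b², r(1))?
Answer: -20917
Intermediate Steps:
r(s) = (-4 + s)²
h(P, g) = P/g (h(P, g) = (2*P)/((2*g)) = (2*P)*(1/(2*g)) = P/g)
z(b) = b²/9 (z(b) = b²/((-4 + 1)²) = b²/((-3)²) = b²/9)
(-32418 + 9737) + z(126) = (-32418 + 9737) + (⅑)*126² = -22681 + (⅑)*15876 = -22681 + 1764 = -20917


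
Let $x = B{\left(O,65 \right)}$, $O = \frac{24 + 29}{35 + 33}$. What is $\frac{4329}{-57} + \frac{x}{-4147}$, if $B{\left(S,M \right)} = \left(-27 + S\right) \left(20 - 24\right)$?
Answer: $- \frac{101763934}{1339481} \approx -75.973$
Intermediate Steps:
$O = \frac{53}{68} \approx 0.77941$
$B{\left(S,M \right)} = 108 - 4 S$ ($B{\left(S,M \right)} = \left(-27 + S\right) \left(-4\right) = 108 - 4 S$)
$x = \frac{1783}{17}$ ($x = 108 - \frac{53}{17} = \frac{1783}{17} \approx 104.88$)
$\frac{4329}{-57} + \frac{x}{-4147} = \frac{4329}{-57} + \frac{1783}{17 \left(-4147\right)} = 4329 \left(- \frac{1}{57}\right) + \frac{1783}{17} \left(- \frac{1}{4147}\right) = - \frac{1443}{19} - \frac{1783}{70499} = - \frac{101763934}{1339481}$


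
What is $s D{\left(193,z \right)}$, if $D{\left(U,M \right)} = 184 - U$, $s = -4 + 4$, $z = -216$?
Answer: $0$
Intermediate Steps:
$s = 0$
$s D{\left(193,z \right)} = 0 \left(184 - 193\right) = 0 \left(-9\right) = 0$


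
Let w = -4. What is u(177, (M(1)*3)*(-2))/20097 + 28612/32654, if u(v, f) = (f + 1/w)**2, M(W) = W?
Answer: 158976803/181033776 ≈ 0.87816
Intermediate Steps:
u(v, f) = (-1/4 + f)**2 (u(v, f) = (f + 1/(-4))**2 = (f - 1/4)**2 = (-1/4 + f)**2)
u(177, (M(1)*3)*(-2))/20097 + 28612/32654 = ((1 - 4*1*3*(-2))**2/16)/20097 + 28612/32654 = ((1 - 12*(-2))**2/16)*(1/20097) + 28612*(1/32654) = ((1 - 4*(-6))**2/16)*(1/20097) + 14306/16327 = ((1 + 24)**2/16)*(1/20097) + 14306/16327 = ((1/16)*25**2)*(1/20097) + 14306/16327 = ((1/16)*625)*(1/20097) + 14306/16327 = (625/16)*(1/20097) + 14306/16327 = 625/321552 + 14306/16327 = 158976803/181033776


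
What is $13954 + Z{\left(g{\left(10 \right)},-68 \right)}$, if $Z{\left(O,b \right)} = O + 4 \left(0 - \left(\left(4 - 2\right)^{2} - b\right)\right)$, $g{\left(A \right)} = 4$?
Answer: $13670$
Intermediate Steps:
$Z{\left(O,b \right)} = -16 + O + 4 b$ ($Z{\left(O,b \right)} = O + 4 \left(0 - \left(2^{2} - b\right)\right) = O + 4 \left(0 - \left(4 - b\right)\right) = O + 4 \left(0 + \left(-4 + b\right)\right) = O + 4 \left(-4 + b\right) = O + \left(-16 + 4 b\right) = -16 + O + 4 b$)
$13954 + Z{\left(g{\left(10 \right)},-68 \right)} = 13954 + \left(-16 + 4 + 4 \left(-68\right)\right) = 13954 - 284 = 13670$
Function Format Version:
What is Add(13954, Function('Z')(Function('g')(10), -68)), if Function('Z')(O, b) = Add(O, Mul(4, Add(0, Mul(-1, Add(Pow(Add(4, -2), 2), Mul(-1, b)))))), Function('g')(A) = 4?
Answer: 13670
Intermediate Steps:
Function('Z')(O, b) = Add(-16, O, Mul(4, b)) (Function('Z')(O, b) = Add(O, Mul(4, Add(0, Mul(-1, Add(Pow(2, 2), Mul(-1, b)))))) = Add(O, Mul(4, Add(0, Mul(-1, Add(4, Mul(-1, b)))))) = Add(O, Mul(4, Add(0, Add(-4, b)))) = Add(O, Mul(4, Add(-4, b))) = Add(O, Add(-16, Mul(4, b))) = Add(-16, O, Mul(4, b)))
Add(13954, Function('Z')(Function('g')(10), -68)) = Add(13954, Add(-16, 4, Mul(4, -68))) = Add(13954, Add(-16, 4, -272)) = Add(13954, -284) = 13670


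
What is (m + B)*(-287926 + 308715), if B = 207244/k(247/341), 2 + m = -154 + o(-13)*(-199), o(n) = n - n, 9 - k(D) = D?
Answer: 730005443954/1411 ≈ 5.1737e+8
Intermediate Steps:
k(D) = 9 - D
o(n) = 0
m = -156 (m = -2 + (-154 + 0*(-199)) = -2 + (-154 + 0) = -2 - 154 = -156)
B = 35335102/1411 (B = 207244/(9 - 247/341) = 207244/(2822/341) = 207244*(341/2822) = 35335102/1411 ≈ 25043.)
(m + B)*(-287926 + 308715) = (-156 + 35335102/1411)*(-287926 + 308715) = (35114986/1411)*20789 = 730005443954/1411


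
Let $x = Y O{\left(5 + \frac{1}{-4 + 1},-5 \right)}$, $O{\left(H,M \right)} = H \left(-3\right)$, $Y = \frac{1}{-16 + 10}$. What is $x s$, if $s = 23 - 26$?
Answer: $-7$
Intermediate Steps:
$Y = - \frac{1}{6}$ ($Y = \frac{1}{-6} = - \frac{1}{6} \approx -0.16667$)
$O{\left(H,M \right)} = - 3 H$
$x = \frac{7}{3}$ ($x = - \frac{\left(-3\right) \left(5 + \frac{1}{-4 + 1}\right)}{6} = - \frac{\left(-3\right) \left(5 + \frac{1}{-3}\right)}{6} = - \frac{\left(-3\right) \left(5 - \frac{1}{3}\right)}{6} = - \frac{\left(-3\right) \frac{14}{3}}{6} = \left(- \frac{1}{6}\right) \left(-14\right) = \frac{7}{3} \approx 2.3333$)
$s = -3$ ($s = 23 - 26 = -3$)
$x s = \frac{7}{3} \left(-3\right) = -7$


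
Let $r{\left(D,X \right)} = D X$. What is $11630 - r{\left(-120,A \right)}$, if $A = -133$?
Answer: $-4330$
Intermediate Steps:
$11630 - r{\left(-120,A \right)} = 11630 - \left(-120\right) \left(-133\right) = 11630 - 15960 = -4330$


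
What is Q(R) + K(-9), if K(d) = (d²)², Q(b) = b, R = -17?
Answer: 6544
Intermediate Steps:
K(d) = d⁴
Q(R) + K(-9) = -17 + (-9)⁴ = -17 + 6561 = 6544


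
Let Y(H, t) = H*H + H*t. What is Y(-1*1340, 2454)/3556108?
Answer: -373190/889027 ≈ -0.41977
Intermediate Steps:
Y(H, t) = H² + H*t
Y(-1*1340, 2454)/3556108 = ((-1*1340)*(-1*1340 + 2454))/3556108 = -1340*(-1340 + 2454)*(1/3556108) = -1340*1114*(1/3556108) = -1492760*1/3556108 = -373190/889027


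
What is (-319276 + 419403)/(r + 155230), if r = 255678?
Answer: 100127/410908 ≈ 0.24367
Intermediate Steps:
(-319276 + 419403)/(r + 155230) = (-319276 + 419403)/(255678 + 155230) = 100127/410908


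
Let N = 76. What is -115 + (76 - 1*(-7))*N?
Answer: 6193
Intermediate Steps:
-115 + (76 - 1*(-7))*N = -115 + (76 - 1*(-7))*76 = -115 + (76 + 7)*76 = -115 + 83*76 = -115 + 6308 = 6193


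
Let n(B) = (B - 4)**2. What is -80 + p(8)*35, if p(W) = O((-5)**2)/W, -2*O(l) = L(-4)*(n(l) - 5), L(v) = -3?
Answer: 11125/4 ≈ 2781.3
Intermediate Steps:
n(B) = (-4 + B)**2
O(l) = -15/2 + 3*(-4 + l)**2/2 (O(l) = -(-3)*((-4 + l)**2 - 5)/2 = -(-3)*(-5 + (-4 + l)**2)/2 = -(15 - 3*(-4 + l)**2)/2 = -15/2 + 3*(-4 + l)**2/2)
p(W) = 654/W (p(W) = (-15/2 + 3*(-4 + (-5)**2)**2/2)/W = (-15/2 + 3*(-4 + 25)**2/2)/W = (-15/2 + (3/2)*21**2)/W = (-15/2 + (3/2)*441)/W = (-15/2 + 1323/2)/W = 654/W)
-80 + p(8)*35 = -80 + (654/8)*35 = -80 + (654*(1/8))*35 = -80 + (327/4)*35 = -80 + 11445/4 = 11125/4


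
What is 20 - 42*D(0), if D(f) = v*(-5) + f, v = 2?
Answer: 440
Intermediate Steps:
D(f) = -10 + f (D(f) = 2*(-5) + f = -10 + f)
20 - 42*D(0) = 20 - 42*(-10 + 0) = 20 - 42*(-10) = 20 + 420 = 440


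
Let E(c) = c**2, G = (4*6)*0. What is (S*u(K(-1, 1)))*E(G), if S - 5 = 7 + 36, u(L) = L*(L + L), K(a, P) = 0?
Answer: 0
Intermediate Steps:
u(L) = 2*L**2 (u(L) = L*(2*L) = 2*L**2)
G = 0 (G = 24*0 = 0)
S = 48 (S = 5 + (7 + 36) = 5 + 43 = 48)
(S*u(K(-1, 1)))*E(G) = (48*(2*0**2))*0**2 = (48*(2*0))*0 = (48*0)*0 = 0*0 = 0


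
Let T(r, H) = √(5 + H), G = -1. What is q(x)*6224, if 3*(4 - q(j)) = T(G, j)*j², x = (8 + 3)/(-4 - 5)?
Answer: 24896 - 753104*√34/729 ≈ 18872.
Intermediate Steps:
x = -11/9 (x = 11/(-9) = 11*(-⅑) = -11/9 ≈ -1.2222)
q(j) = 4 - j²*√(5 + j)/3 (q(j) = 4 - √(5 + j)*j²/3 = 4 - j²*√(5 + j)/3)
q(x)*6224 = (4 - (-11/9)²*√(5 - 11/9)/3)*6224 = (4 - ⅓*121/81*√(34/9))*6224 = (4 - ⅓*121/81*√34/3)*6224 = (4 - 121*√34/729)*6224 = 24896 - 753104*√34/729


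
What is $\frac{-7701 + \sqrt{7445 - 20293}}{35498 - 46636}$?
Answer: $\frac{7701}{11138} - \frac{2 i \sqrt{803}}{5569} \approx 0.69142 - 0.010177 i$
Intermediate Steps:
$\frac{-7701 + \sqrt{7445 - 20293}}{35498 - 46636} = \frac{-7701 + \sqrt{-12848}}{-11138} = \left(-7701 + 4 i \sqrt{803}\right) \left(- \frac{1}{11138}\right) = \frac{7701}{11138} - \frac{2 i \sqrt{803}}{5569}$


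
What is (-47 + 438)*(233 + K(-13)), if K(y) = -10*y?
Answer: 141933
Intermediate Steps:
(-47 + 438)*(233 + K(-13)) = (-47 + 438)*(233 - 10*(-13)) = 391*(233 + 130) = 391*363 = 141933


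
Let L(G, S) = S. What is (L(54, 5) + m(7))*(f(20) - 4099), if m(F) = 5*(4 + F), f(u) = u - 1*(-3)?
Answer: -244560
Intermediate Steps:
f(u) = 3 + u (f(u) = u + 3 = 3 + u)
m(F) = 20 + 5*F
(L(54, 5) + m(7))*(f(20) - 4099) = (5 + (20 + 5*7))*((3 + 20) - 4099) = (5 + (20 + 35))*(23 - 4099) = (5 + 55)*(-4076) = 60*(-4076) = -244560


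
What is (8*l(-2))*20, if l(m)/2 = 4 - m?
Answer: 1920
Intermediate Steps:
l(m) = 8 - 2*m (l(m) = 2*(4 - m) = 8 - 2*m)
(8*l(-2))*20 = (8*(8 - 2*(-2)))*20 = (8*(8 + 4))*20 = (8*12)*20 = 96*20 = 1920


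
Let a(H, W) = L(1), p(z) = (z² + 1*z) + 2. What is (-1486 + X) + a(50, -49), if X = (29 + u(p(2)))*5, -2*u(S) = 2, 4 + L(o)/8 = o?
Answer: -1370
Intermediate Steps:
L(o) = -32 + 8*o
p(z) = 2 + z + z² (p(z) = (z² + z) + 2 = (z + z²) + 2 = 2 + z + z²)
a(H, W) = -24 (a(H, W) = -32 + 8*1 = -32 + 8 = -24)
u(S) = -1 (u(S) = -½*2 = -1)
X = 140 (X = (29 - 1)*5 = 28*5 = 140)
(-1486 + X) + a(50, -49) = (-1486 + 140) - 24 = -1346 - 24 = -1370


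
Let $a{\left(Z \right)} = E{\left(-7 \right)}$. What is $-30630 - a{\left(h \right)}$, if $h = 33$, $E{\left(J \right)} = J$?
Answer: $-30623$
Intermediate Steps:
$a{\left(Z \right)} = -7$
$-30630 - a{\left(h \right)} = -30630 - -7 = -30630 + 7 = -30623$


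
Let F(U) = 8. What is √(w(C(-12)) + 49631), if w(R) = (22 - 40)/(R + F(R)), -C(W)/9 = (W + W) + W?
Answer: √1367630342/166 ≈ 222.78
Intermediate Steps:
C(W) = -27*W (C(W) = -9*((W + W) + W) = -9*(2*W + W) = -27*W)
w(R) = -18/(8 + R) (w(R) = (22 - 40)/(R + 8) = -18/(8 + R))
√(w(C(-12)) + 49631) = √(-18/(8 - 27*(-12)) + 49631) = √(-18/(8 + 324) + 49631) = √(-18/332 + 49631) = √(-18*1/332 + 49631) = √(-9/166 + 49631) = √(8238737/166) = √1367630342/166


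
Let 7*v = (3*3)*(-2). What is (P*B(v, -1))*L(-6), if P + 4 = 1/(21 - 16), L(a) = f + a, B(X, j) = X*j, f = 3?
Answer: 1026/35 ≈ 29.314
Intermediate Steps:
v = -18/7 (v = ((3*3)*(-2))/7 = (9*(-2))/7 = (⅐)*(-18) = -18/7 ≈ -2.5714)
L(a) = 3 + a
P = -19/5 (P = -4 + 1/(21 - 16) = -4 + 1/5 = -4 + ⅕ = -19/5 ≈ -3.8000)
(P*B(v, -1))*L(-6) = (-(-342)*(-1)/35)*(3 - 6) = -19/5*18/7*(-3) = -342/35*(-3) = 1026/35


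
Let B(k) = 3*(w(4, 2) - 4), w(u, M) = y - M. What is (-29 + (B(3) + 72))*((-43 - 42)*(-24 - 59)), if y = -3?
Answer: 112880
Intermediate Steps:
w(u, M) = -3 - M
B(k) = -27 (B(k) = 3*((-3 - 1*2) - 4) = 3*((-3 - 2) - 4) = 3*(-5 - 4) = 3*(-9) = -27)
(-29 + (B(3) + 72))*((-43 - 42)*(-24 - 59)) = (-29 + (-27 + 72))*((-43 - 42)*(-24 - 59)) = (-29 + 45)*(-85*(-83)) = 16*7055 = 112880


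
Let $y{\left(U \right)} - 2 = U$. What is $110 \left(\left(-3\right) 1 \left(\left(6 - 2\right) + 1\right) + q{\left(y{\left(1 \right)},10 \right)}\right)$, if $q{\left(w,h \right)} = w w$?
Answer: $-660$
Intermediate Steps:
$y{\left(U \right)} = 2 + U$
$q{\left(w,h \right)} = w^{2}$
$110 \left(\left(-3\right) 1 \left(\left(6 - 2\right) + 1\right) + q{\left(y{\left(1 \right)},10 \right)}\right) = 110 \left(\left(-3\right) 1 \left(\left(6 - 2\right) + 1\right) + \left(2 + 1\right)^{2}\right) = 110 \left(- 3 \left(4 + 1\right) + 3^{2}\right) = 110 \left(\left(-3\right) 5 + 9\right) = 110 \left(-15 + 9\right) = 110 \left(-6\right) = -660$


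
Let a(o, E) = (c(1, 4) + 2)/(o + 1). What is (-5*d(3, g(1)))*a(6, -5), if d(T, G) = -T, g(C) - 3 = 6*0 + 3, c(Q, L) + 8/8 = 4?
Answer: 75/7 ≈ 10.714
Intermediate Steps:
c(Q, L) = 3 (c(Q, L) = -1 + 4 = 3)
g(C) = 6 (g(C) = 3 + (6*0 + 3) = 3 + (0 + 3) = 3 + 3 = 6)
a(o, E) = 5/(1 + o) (a(o, E) = (3 + 2)/(o + 1) = 5/(1 + o))
(-5*d(3, g(1)))*a(6, -5) = (-(-5)*3)*(5/(1 + 6)) = (-5*(-3))*(5/7) = 15*(5*(⅐)) = 15*(5/7) = 75/7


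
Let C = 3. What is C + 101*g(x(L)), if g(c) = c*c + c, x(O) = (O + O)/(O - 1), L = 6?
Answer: 20679/25 ≈ 827.16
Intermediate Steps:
x(O) = 2*O/(-1 + O) (x(O) = (2*O)/(-1 + O) = 2*O/(-1 + O))
g(c) = c + c² (g(c) = c² + c = c + c²)
C + 101*g(x(L)) = 3 + 101*((2*6/(-1 + 6))*(1 + 2*6/(-1 + 6))) = 3 + 101*((2*6/5)*(1 + 2*6/5)) = 3 + 101*((2*6*(⅕))*(1 + 2*6*(⅕))) = 3 + 101*(12*(1 + 12/5)/5) = 3 + 101*((12/5)*(17/5)) = 3 + 101*(204/25) = 3 + 20604/25 = 20679/25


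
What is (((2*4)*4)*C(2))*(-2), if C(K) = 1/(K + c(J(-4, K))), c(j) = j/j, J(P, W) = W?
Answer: -64/3 ≈ -21.333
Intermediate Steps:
c(j) = 1
C(K) = 1/(1 + K) (C(K) = 1/(K + 1) = 1/(1 + K))
(((2*4)*4)*C(2))*(-2) = (((2*4)*4)/(1 + 2))*(-2) = ((8*4)/3)*(-2) = (32*(⅓))*(-2) = (32/3)*(-2) = -64/3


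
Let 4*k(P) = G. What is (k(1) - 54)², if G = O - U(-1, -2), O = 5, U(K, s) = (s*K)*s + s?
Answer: 42025/16 ≈ 2626.6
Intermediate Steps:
U(K, s) = s + K*s² (U(K, s) = (K*s)*s + s = K*s² + s = s + K*s²)
G = 11 (G = 5 - (-2)*(1 - 1*(-2)) = 5 - (-2)*(1 + 2) = 5 - (-2)*3 = 5 - 1*(-6) = 5 + 6 = 11)
k(P) = 11/4 (k(P) = (¼)*11 = 11/4)
(k(1) - 54)² = (11/4 - 54)² = (-205/4)² = 42025/16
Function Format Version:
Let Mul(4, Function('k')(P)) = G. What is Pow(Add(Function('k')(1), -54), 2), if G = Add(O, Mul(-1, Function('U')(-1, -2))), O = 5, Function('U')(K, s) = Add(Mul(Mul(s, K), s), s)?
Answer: Rational(42025, 16) ≈ 2626.6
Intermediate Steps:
Function('U')(K, s) = Add(s, Mul(K, Pow(s, 2))) (Function('U')(K, s) = Add(Mul(Mul(K, s), s), s) = Add(Mul(K, Pow(s, 2)), s) = Add(s, Mul(K, Pow(s, 2))))
G = 11 (G = Add(5, Mul(-1, Mul(-2, Add(1, Mul(-1, -2))))) = Add(5, Mul(-1, Mul(-2, Add(1, 2)))) = Add(5, Mul(-1, Mul(-2, 3))) = Add(5, Mul(-1, -6)) = Add(5, 6) = 11)
Function('k')(P) = Rational(11, 4) (Function('k')(P) = Mul(Rational(1, 4), 11) = Rational(11, 4))
Pow(Add(Function('k')(1), -54), 2) = Pow(Add(Rational(11, 4), -54), 2) = Pow(Rational(-205, 4), 2) = Rational(42025, 16)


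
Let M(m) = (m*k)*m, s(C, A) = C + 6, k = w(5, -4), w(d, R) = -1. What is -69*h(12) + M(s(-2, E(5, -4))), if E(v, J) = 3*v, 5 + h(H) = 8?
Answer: -223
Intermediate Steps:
h(H) = 3 (h(H) = -5 + 8 = 3)
k = -1
s(C, A) = 6 + C
M(m) = -m² (M(m) = (m*(-1))*m = (-m)*m = -m²)
-69*h(12) + M(s(-2, E(5, -4))) = -69*3 - (6 - 2)² = -207 - 1*4² = -207 - 1*16 = -207 - 16 = -223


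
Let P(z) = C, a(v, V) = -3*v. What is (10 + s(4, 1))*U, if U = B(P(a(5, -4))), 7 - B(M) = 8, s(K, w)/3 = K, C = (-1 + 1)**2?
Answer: -22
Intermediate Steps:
C = 0 (C = 0**2 = 0)
P(z) = 0
s(K, w) = 3*K
B(M) = -1 (B(M) = 7 - 1*8 = 7 - 8 = -1)
U = -1
(10 + s(4, 1))*U = (10 + 3*4)*(-1) = (10 + 12)*(-1) = 22*(-1) = -22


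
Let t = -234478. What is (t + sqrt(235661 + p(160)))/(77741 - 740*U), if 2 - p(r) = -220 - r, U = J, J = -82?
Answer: -234478/138421 + 3*sqrt(26227)/138421 ≈ -1.6904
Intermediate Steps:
U = -82
p(r) = 222 + r (p(r) = 2 - (-220 - r) = 2 + (220 + r) = 222 + r)
(t + sqrt(235661 + p(160)))/(77741 - 740*U) = (-234478 + sqrt(235661 + (222 + 160)))/(77741 - 740*(-82)) = (-234478 + sqrt(235661 + 382))/(77741 + 60680) = (-234478 + sqrt(236043))/138421 = (-234478 + 3*sqrt(26227))*(1/138421) = -234478/138421 + 3*sqrt(26227)/138421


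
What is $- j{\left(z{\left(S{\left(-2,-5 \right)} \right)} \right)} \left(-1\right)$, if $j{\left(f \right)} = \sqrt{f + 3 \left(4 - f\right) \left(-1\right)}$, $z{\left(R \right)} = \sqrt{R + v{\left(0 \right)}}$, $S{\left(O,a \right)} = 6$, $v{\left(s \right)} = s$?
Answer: $2 \sqrt{-3 + \sqrt{6}} \approx 1.4839 i$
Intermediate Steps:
$z{\left(R \right)} = \sqrt{R}$ ($z{\left(R \right)} = \sqrt{R + 0} = \sqrt{R}$)
$j{\left(f \right)} = \sqrt{-12 + 4 f}$ ($j{\left(f \right)} = \sqrt{f + 3 \left(-4 + f\right)} = \sqrt{f + \left(-12 + 3 f\right)} = \sqrt{-12 + 4 f}$)
$- j{\left(z{\left(S{\left(-2,-5 \right)} \right)} \right)} \left(-1\right) = - 2 \sqrt{-3 + \sqrt{6}} \left(-1\right) = 2 \sqrt{-3 + \sqrt{6}}$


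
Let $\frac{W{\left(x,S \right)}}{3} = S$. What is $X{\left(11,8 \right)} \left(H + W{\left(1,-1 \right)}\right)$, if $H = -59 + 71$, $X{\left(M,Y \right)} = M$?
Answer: $99$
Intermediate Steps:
$W{\left(x,S \right)} = 3 S$
$H = 12$
$X{\left(11,8 \right)} \left(H + W{\left(1,-1 \right)}\right) = 11 \left(12 + 3 \left(-1\right)\right) = 11 \left(12 - 3\right) = 11 \cdot 9 = 99$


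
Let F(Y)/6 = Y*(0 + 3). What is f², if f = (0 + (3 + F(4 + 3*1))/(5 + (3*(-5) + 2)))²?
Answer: 276922881/4096 ≈ 67608.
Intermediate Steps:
F(Y) = 18*Y (F(Y) = 6*(Y*(0 + 3)) = 6*(Y*3) = 6*(3*Y) = 18*Y)
f = 16641/64 (f = (0 + (3 + 18*(4 + 3*1))/(5 + (3*(-5) + 2)))² = (0 + (3 + 18*(4 + 3))/(5 + (-15 + 2)))² = (0 + (3 + 18*7)/(5 - 13))² = (0 + (3 + 126)/(-8))² = (0 + 129*(-⅛))² = (0 - 129/8)² = (-129/8)² = 16641/64 ≈ 260.02)
f² = (16641/64)² = 276922881/4096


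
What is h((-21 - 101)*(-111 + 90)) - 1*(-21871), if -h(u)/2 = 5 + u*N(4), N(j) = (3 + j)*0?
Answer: 21861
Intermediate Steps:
N(j) = 0
h(u) = -10 (h(u) = -2*(5 + u*0) = -2*(5 + 0) = -2*5 = -10)
h((-21 - 101)*(-111 + 90)) - 1*(-21871) = -10 - 1*(-21871) = -10 + 21871 = 21861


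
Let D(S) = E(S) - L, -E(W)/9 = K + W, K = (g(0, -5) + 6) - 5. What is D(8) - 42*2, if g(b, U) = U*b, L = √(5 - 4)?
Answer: -166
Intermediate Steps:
L = 1 (L = √1 = 1)
K = 1 (K = (-5*0 + 6) - 5 = (0 + 6) - 5 = 6 - 5 = 1)
E(W) = -9 - 9*W (E(W) = -9*(1 + W) = -9 - 9*W)
D(S) = -10 - 9*S (D(S) = (-9 - 9*S) - 1*1 = (-9 - 9*S) - 1 = -10 - 9*S)
D(8) - 42*2 = (-10 - 9*8) - 42*2 = (-10 - 72) - 84 = -82 - 84 = -166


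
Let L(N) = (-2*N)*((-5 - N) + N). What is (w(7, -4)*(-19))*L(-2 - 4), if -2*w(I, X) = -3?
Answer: 1710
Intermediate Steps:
w(I, X) = 3/2 (w(I, X) = -½*(-3) = 3/2)
L(N) = 10*N (L(N) = -2*N*(-5) = 10*N)
(w(7, -4)*(-19))*L(-2 - 4) = ((3/2)*(-19))*(10*(-2 - 4)) = -285*(-6) = -57/2*(-60) = 1710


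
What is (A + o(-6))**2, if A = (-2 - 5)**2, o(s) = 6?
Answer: 3025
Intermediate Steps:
A = 49 (A = (-7)**2 = 49)
(A + o(-6))**2 = (49 + 6)**2 = 55**2 = 3025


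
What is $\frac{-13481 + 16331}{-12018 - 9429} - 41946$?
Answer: $- \frac{299872904}{7149} \approx -41946.0$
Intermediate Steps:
$\frac{-13481 + 16331}{-12018 - 9429} - 41946 = \frac{2850}{-21447} - 41946 = 2850 \left(- \frac{1}{21447}\right) - 41946 = - \frac{950}{7149} - 41946 = - \frac{299872904}{7149}$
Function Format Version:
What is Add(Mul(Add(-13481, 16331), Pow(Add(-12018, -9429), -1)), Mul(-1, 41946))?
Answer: Rational(-299872904, 7149) ≈ -41946.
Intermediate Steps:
Add(Mul(Add(-13481, 16331), Pow(Add(-12018, -9429), -1)), Mul(-1, 41946)) = Add(Mul(2850, Pow(-21447, -1)), -41946) = Add(Mul(2850, Rational(-1, 21447)), -41946) = Add(Rational(-950, 7149), -41946) = Rational(-299872904, 7149)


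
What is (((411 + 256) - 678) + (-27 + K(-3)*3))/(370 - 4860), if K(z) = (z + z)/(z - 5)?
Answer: 143/17960 ≈ 0.0079621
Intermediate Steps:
K(z) = 2*z/(-5 + z) (K(z) = (2*z)/(-5 + z) = 2*z/(-5 + z))
(((411 + 256) - 678) + (-27 + K(-3)*3))/(370 - 4860) = (((411 + 256) - 678) + (-27 + (2*(-3)/(-5 - 3))*3))/(370 - 4860) = ((667 - 678) + (-27 + (2*(-3)/(-8))*3))/(-4490) = (-11 + (-27 + (2*(-3)*(-⅛))*3))*(-1/4490) = (-11 + (-27 + (¾)*3))*(-1/4490) = (-11 + (-27 + 9/4))*(-1/4490) = (-11 - 99/4)*(-1/4490) = -143/4*(-1/4490) = 143/17960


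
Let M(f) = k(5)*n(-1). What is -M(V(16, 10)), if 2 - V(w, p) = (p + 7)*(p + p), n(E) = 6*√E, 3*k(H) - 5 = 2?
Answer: -14*I ≈ -14.0*I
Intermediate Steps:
k(H) = 7/3 (k(H) = 5/3 + (⅓)*2 = 5/3 + ⅔ = 7/3)
V(w, p) = 2 - 2*p*(7 + p) (V(w, p) = 2 - (p + 7)*(p + p) = 2 - (7 + p)*2*p = 2 - 2*p*(7 + p))
M(f) = 14*I (M(f) = 7*(6*√(-1))/3 = 7*(6*I)/3 = 14*I)
-M(V(16, 10)) = -14*I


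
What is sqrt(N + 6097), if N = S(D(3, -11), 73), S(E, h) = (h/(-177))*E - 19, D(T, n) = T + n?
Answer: sqrt(190521030)/177 ≈ 77.983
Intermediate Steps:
S(E, h) = -19 - E*h/177 (S(E, h) = (h*(-1/177))*E - 19 = (-h/177)*E - 19 = -E*h/177 - 19 = -19 - E*h/177)
N = -2779/177 (N = -19 - 1/177*(3 - 11)*73 = -19 - 1/177*(-8)*73 = -19 + 584/177 = -2779/177 ≈ -15.701)
sqrt(N + 6097) = sqrt(-2779/177 + 6097) = sqrt(1076390/177) = sqrt(190521030)/177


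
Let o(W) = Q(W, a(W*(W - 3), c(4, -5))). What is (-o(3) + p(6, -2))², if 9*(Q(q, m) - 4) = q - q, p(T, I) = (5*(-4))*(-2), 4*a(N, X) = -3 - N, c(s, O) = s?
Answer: 1296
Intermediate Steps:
a(N, X) = -¾ - N/4 (a(N, X) = (-3 - N)/4 = -¾ - N/4)
p(T, I) = 40 (p(T, I) = -20*(-2) = 40)
Q(q, m) = 4 (Q(q, m) = 4 + (q - q)/9 = 4 + (⅑)*0 = 4 + 0 = 4)
o(W) = 4
(-o(3) + p(6, -2))² = (-1*4 + 40)² = (-4 + 40)² = 36² = 1296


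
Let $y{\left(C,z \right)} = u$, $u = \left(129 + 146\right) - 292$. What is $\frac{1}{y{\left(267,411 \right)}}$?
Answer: $- \frac{1}{17} \approx -0.058824$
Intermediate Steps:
$u = -17$ ($u = 275 - 292 = -17$)
$y{\left(C,z \right)} = -17$
$\frac{1}{y{\left(267,411 \right)}} = \frac{1}{-17} = - \frac{1}{17}$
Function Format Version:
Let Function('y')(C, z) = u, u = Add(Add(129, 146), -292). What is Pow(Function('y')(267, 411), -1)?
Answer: Rational(-1, 17) ≈ -0.058824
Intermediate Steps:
u = -17 (u = Add(275, -292) = -17)
Function('y')(C, z) = -17
Pow(Function('y')(267, 411), -1) = Pow(-17, -1) = Rational(-1, 17)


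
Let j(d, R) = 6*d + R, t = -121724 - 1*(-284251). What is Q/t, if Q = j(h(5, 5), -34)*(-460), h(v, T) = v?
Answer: 1840/162527 ≈ 0.011321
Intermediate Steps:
t = 162527 (t = -121724 + 284251 = 162527)
j(d, R) = R + 6*d
Q = 1840 (Q = (-34 + 6*5)*(-460) = (-34 + 30)*(-460) = -4*(-460) = 1840)
Q/t = 1840/162527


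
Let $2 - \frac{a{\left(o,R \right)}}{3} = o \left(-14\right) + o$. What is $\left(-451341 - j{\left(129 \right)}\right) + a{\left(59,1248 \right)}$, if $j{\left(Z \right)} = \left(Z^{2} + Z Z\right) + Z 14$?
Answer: $-484122$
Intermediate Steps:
$a{\left(o,R \right)} = 6 + 39 o$ ($a{\left(o,R \right)} = 6 - 3 \left(o \left(-14\right) + o\right) = 6 - 3 \left(- 14 o + o\right) = 6 - 3 \left(- 13 o\right) = 6 + 39 o$)
$j{\left(Z \right)} = 2 Z^{2} + 14 Z$ ($j{\left(Z \right)} = \left(Z^{2} + Z^{2}\right) + 14 Z = 2 Z^{2} + 14 Z$)
$\left(-451341 - j{\left(129 \right)}\right) + a{\left(59,1248 \right)} = \left(-451341 - 2 \cdot 129 \left(7 + 129\right)\right) + \left(6 + 39 \cdot 59\right) = \left(-451341 - 2 \cdot 129 \cdot 136\right) + \left(6 + 2301\right) = \left(-451341 - 35088\right) + 2307 = -486429 + 2307 = -484122$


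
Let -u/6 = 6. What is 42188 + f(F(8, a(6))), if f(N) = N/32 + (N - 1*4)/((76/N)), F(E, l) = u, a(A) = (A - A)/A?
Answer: 6415285/152 ≈ 42206.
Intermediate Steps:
u = -36 (u = -6*6 = -36)
a(A) = 0 (a(A) = 0/A = 0)
F(E, l) = -36
f(N) = N/32 + N*(-4 + N)/76 (f(N) = N*(1/32) + (N - 4)*(N/76) = N/32 + (-4 + N)*(N/76) = N/32 + N*(-4 + N)/76)
42188 + f(F(8, a(6))) = 42188 + (1/608)*(-36)*(-13 + 8*(-36)) = 42188 + (1/608)*(-36)*(-13 - 288) = 42188 + (1/608)*(-36)*(-301) = 42188 + 2709/152 = 6415285/152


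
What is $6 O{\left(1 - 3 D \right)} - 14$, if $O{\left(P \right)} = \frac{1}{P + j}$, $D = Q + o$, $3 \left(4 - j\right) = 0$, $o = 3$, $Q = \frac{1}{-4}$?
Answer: $- \frac{206}{13} \approx -15.846$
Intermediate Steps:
$Q = - \frac{1}{4} \approx -0.25$
$j = 4$ ($j = 4 - 0 = 4 + 0 = 4$)
$D = \frac{11}{4}$ ($D = - \frac{1}{4} + 3 = \frac{11}{4} \approx 2.75$)
$O{\left(P \right)} = \frac{1}{4 + P}$ ($O{\left(P \right)} = \frac{1}{P + 4} = \frac{1}{4 + P}$)
$6 O{\left(1 - 3 D \right)} - 14 = \frac{6}{4 + \left(1 - \frac{33}{4}\right)} - 14 = \frac{6}{4 - \frac{29}{4}} - 14 = \frac{6}{- \frac{13}{4}} - 14 = 6 \left(- \frac{4}{13}\right) - 14 = - \frac{24}{13} - 14 = - \frac{206}{13}$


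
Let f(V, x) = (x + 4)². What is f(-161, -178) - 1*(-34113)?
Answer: 64389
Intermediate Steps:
f(V, x) = (4 + x)²
f(-161, -178) - 1*(-34113) = (4 - 178)² - 1*(-34113) = (-174)² + 34113 = 30276 + 34113 = 64389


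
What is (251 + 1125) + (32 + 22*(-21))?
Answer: 946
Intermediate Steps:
(251 + 1125) + (32 + 22*(-21)) = 1376 + (32 - 462) = 1376 - 430 = 946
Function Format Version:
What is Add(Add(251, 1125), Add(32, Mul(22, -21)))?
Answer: 946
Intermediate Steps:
Add(Add(251, 1125), Add(32, Mul(22, -21))) = Add(1376, Add(32, -462)) = Add(1376, -430) = 946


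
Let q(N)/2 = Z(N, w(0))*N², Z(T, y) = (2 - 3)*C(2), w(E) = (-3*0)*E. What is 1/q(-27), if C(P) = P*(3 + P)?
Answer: -1/14580 ≈ -6.8587e-5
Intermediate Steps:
w(E) = 0 (w(E) = 0*E = 0)
Z(T, y) = -10 (Z(T, y) = (2 - 3)*(2*(3 + 2)) = -2*5 = -1*10 = -10)
q(N) = -20*N² (q(N) = 2*(-10*N²) = -20*N²)
1/q(-27) = 1/(-20*(-27)²) = 1/(-20*729) = 1/(-14580) = -1/14580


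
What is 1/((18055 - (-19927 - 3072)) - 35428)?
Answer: 1/5626 ≈ 0.00017775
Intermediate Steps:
1/((18055 - (-19927 - 3072)) - 35428) = 1/((18055 - 1*(-22999)) - 35428) = 1/((18055 + 22999) - 35428) = 1/(41054 - 35428) = 1/5626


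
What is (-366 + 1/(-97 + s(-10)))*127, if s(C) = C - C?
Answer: -4508881/97 ≈ -46483.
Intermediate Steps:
s(C) = 0
(-366 + 1/(-97 + s(-10)))*127 = (-366 + 1/(-97 + 0))*127 = (-366 + 1/(-97))*127 = (-366 - 1/97)*127 = -35503/97*127 = -4508881/97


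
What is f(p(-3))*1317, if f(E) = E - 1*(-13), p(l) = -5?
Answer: 10536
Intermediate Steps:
f(E) = 13 + E (f(E) = E + 13 = 13 + E)
f(p(-3))*1317 = (13 - 5)*1317 = 8*1317 = 10536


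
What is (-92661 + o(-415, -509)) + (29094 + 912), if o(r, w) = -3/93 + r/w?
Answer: -988620889/15779 ≈ -62654.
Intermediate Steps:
o(r, w) = -1/31 + r/w (o(r, w) = -3*1/93 + r/w = -1/31 + r/w)
(-92661 + o(-415, -509)) + (29094 + 912) = (-92661 + (-415 - 1/31*(-509))/(-509)) + (29094 + 912) = (-92661 - (-415 + 509/31)/509) + 30006 = (-92661 - 1/509*(-12356/31)) + 30006 = (-92661 + 12356/15779) + 30006 = -1462085563/15779 + 30006 = -988620889/15779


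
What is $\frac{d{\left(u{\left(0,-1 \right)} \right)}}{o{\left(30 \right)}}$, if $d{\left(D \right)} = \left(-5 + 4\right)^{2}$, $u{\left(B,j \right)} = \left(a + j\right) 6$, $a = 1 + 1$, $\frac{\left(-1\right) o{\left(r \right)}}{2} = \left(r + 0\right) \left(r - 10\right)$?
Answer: $- \frac{1}{1200} \approx -0.00083333$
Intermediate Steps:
$o{\left(r \right)} = - 2 r \left(-10 + r\right)$ ($o{\left(r \right)} = - 2 \left(r + 0\right) \left(r - 10\right) = - 2 r \left(-10 + r\right)$)
$a = 2$
$u{\left(B,j \right)} = 12 + 6 j$ ($u{\left(B,j \right)} = \left(2 + j\right) 6 = 12 + 6 j$)
$d{\left(D \right)} = 1$ ($d{\left(D \right)} = \left(-1\right)^{2} = 1$)
$\frac{d{\left(u{\left(0,-1 \right)} \right)}}{o{\left(30 \right)}} = 1 \frac{1}{2 \cdot 30 \left(10 - 30\right)} = 1 \frac{1}{2 \cdot 30 \left(-20\right)} = 1 \frac{1}{-1200} = 1 \left(- \frac{1}{1200}\right) = - \frac{1}{1200}$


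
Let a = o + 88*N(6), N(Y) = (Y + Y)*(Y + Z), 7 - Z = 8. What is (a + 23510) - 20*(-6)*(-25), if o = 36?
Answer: 25826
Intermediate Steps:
Z = -1 (Z = 7 - 1*8 = 7 - 8 = -1)
N(Y) = 2*Y*(-1 + Y) (N(Y) = (Y + Y)*(Y - 1) = (2*Y)*(-1 + Y) = 2*Y*(-1 + Y))
a = 5316 (a = 36 + 88*(2*6*(-1 + 6)) = 36 + 88*(2*6*5) = 36 + 88*60 = 36 + 5280 = 5316)
(a + 23510) - 20*(-6)*(-25) = (5316 + 23510) - 20*(-6)*(-25) = 28826 + 120*(-25) = 28826 - 3000 = 25826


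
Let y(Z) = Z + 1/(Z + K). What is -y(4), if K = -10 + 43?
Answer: -149/37 ≈ -4.0270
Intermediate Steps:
K = 33
y(Z) = Z + 1/(33 + Z) (y(Z) = Z + 1/(Z + 33) = Z + 1/(33 + Z))
-y(4) = -(1 + 4**2 + 33*4)/(33 + 4) = -(1 + 16 + 132)/37 = -149/37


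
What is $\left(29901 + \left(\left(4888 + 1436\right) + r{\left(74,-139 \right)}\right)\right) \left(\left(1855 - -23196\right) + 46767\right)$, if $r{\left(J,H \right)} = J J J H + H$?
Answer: $-4042638810900$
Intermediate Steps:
$r{\left(J,H \right)} = H + H J^{3}$ ($r{\left(J,H \right)} = J^{2} J H + H = J^{3} H + H = H J^{3} + H = H + H J^{3}$)
$\left(29901 + \left(\left(4888 + 1436\right) + r{\left(74,-139 \right)}\right)\right) \left(\left(1855 - -23196\right) + 46767\right) = \left(29901 + \left(\left(4888 + 1436\right) - 139 \left(1 + 74^{3}\right)\right)\right) \left(\left(1855 - -23196\right) + 46767\right) = \left(29901 + \left(6324 - 139 \left(1 + 405224\right)\right)\right) \left(\left(1855 + 23196\right) + 46767\right) = \left(29901 + \left(6324 - 56326275\right)\right) \left(25051 + 46767\right) = \left(29901 + \left(6324 - 56326275\right)\right) 71818 = \left(29901 - 56319951\right) 71818 = \left(-56290050\right) 71818 = -4042638810900$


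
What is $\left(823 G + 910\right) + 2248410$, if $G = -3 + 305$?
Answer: $2497866$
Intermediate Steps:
$G = 302$
$\left(823 G + 910\right) + 2248410 = \left(823 \cdot 302 + 910\right) + 2248410 = \left(248546 + 910\right) + 2248410 = 249456 + 2248410 = 2497866$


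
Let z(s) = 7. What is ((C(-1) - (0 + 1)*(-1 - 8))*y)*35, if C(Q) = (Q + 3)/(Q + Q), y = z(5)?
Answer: 1960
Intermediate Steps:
y = 7
C(Q) = (3 + Q)/(2*Q) (C(Q) = (3 + Q)/((2*Q)) = (3 + Q)*(1/(2*Q)) = (3 + Q)/(2*Q))
((C(-1) - (0 + 1)*(-1 - 8))*y)*35 = (((½)*(3 - 1)/(-1) - (0 + 1)*(-1 - 8))*7)*35 = (((½)*(-1)*2 - (-9))*7)*35 = ((-1 - 1*(-9))*7)*35 = ((-1 + 9)*7)*35 = (8*7)*35 = 56*35 = 1960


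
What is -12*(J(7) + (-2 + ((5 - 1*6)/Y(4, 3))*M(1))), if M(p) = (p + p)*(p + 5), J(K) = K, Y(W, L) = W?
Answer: -24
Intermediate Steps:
M(p) = 2*p*(5 + p) (M(p) = (2*p)*(5 + p) = 2*p*(5 + p))
-12*(J(7) + (-2 + ((5 - 1*6)/Y(4, 3))*M(1))) = -12*(7 + (-2 + ((5 - 1*6)/4)*(2*1*(5 + 1)))) = -12*(7 + (-2 + ((5 - 6)*(1/4))*(2*1*6))) = -12*(7 + (-2 - 1*1/4*12)) = -12*(7 + (-2 - 1/4*12)) = -12*(7 + (-2 - 3)) = -12*(7 - 5) = -12*2 = -24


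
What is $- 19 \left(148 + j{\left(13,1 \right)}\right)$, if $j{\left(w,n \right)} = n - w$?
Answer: $-2584$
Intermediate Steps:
$- 19 \left(148 + j{\left(13,1 \right)}\right) = - 19 \left(148 + \left(1 - 13\right)\right) = - 19 \left(148 - 12\right) = \left(-19\right) 136 = -2584$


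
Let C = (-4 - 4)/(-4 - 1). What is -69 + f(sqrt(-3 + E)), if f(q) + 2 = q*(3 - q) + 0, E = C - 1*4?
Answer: -328/5 + 9*I*sqrt(15)/5 ≈ -65.6 + 6.9714*I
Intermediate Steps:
C = 8/5 (C = -8/(-5) = -8*(-1/5) = 8/5 ≈ 1.6000)
E = -12/5 (E = 8/5 - 1*4 = 8/5 - 4 = -12/5 ≈ -2.4000)
f(q) = -2 + q*(3 - q) (f(q) = -2 + (q*(3 - q) + 0) = -2 + q*(3 - q))
-69 + f(sqrt(-3 + E)) = -69 + (-2 - (sqrt(-3 - 12/5))**2 + 3*sqrt(-3 - 12/5)) = -69 + (-2 - (sqrt(-27/5))**2 + 3*sqrt(-27/5)) = -69 + (-2 - (3*I*sqrt(15)/5)**2 + 3*(3*I*sqrt(15)/5)) = -69 + (-2 - 1*(-27/5) + 9*I*sqrt(15)/5) = -69 + (-2 + 27/5 + 9*I*sqrt(15)/5) = -69 + (17/5 + 9*I*sqrt(15)/5) = -328/5 + 9*I*sqrt(15)/5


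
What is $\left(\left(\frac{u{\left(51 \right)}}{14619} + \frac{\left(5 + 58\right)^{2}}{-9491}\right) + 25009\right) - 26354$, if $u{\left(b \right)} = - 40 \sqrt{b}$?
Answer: $- \frac{12769364}{9491} - \frac{40 \sqrt{51}}{14619} \approx -1345.4$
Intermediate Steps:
$\left(\left(\frac{u{\left(51 \right)}}{14619} + \frac{\left(5 + 58\right)^{2}}{-9491}\right) + 25009\right) - 26354 = \left(\left(\frac{\left(-40\right) \sqrt{51}}{14619} + \frac{\left(5 + 58\right)^{2}}{-9491}\right) + 25009\right) - 26354 = \left(\left(- 40 \sqrt{51} \cdot \frac{1}{14619} + 63^{2} \left(- \frac{1}{9491}\right)\right) + 25009\right) - 26354 = \left(\left(- \frac{40 \sqrt{51}}{14619} + 3969 \left(- \frac{1}{9491}\right)\right) + 25009\right) - 26354 = \left(\left(- \frac{40 \sqrt{51}}{14619} - \frac{3969}{9491}\right) + 25009\right) - 26354 = \left(\left(- \frac{3969}{9491} - \frac{40 \sqrt{51}}{14619}\right) + 25009\right) - 26354 = \left(\frac{237356450}{9491} - \frac{40 \sqrt{51}}{14619}\right) - 26354 = - \frac{12769364}{9491} - \frac{40 \sqrt{51}}{14619}$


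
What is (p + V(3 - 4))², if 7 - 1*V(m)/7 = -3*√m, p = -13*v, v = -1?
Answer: 3403 + 2604*I ≈ 3403.0 + 2604.0*I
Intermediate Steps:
p = 13 (p = -13*(-1) = 13)
V(m) = 49 + 21*√m (V(m) = 49 - (-21)*√m = 49 + 21*√m)
(p + V(3 - 4))² = (13 + (49 + 21*√(3 - 4)))² = (13 + (49 + 21*√(-1)))² = (13 + (49 + 21*I))² = (62 + 21*I)²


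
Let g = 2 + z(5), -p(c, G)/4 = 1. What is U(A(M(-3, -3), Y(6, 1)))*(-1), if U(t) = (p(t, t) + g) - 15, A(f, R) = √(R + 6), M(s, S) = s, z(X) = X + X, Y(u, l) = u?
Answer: 7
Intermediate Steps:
p(c, G) = -4 (p(c, G) = -4*1 = -4)
z(X) = 2*X
A(f, R) = √(6 + R)
g = 12 (g = 2 + 2*5 = 2 + 10 = 12)
U(t) = -7 (U(t) = (-4 + 12) - 15 = 8 - 15 = -7)
U(A(M(-3, -3), Y(6, 1)))*(-1) = -7*(-1) = 7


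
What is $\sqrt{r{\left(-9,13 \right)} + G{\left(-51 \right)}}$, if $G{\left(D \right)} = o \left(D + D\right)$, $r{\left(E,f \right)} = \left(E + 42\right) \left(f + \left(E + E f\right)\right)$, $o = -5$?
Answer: $i \sqrt{3219} \approx 56.736 i$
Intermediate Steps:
$r{\left(E,f \right)} = \left(42 + E\right) \left(E + f + E f\right)$
$G{\left(D \right)} = - 10 D$ ($G{\left(D \right)} = - 5 \left(D + D\right) = - 5 \cdot 2 D = - 10 D$)
$\sqrt{r{\left(-9,13 \right)} + G{\left(-51 \right)}} = \sqrt{\left(\left(-9\right)^{2} + 42 \left(-9\right) + 42 \cdot 13 + 13 \left(-9\right)^{2} + 43 \left(-9\right) 13\right) - -510} = \sqrt{\left(81 - 378 + 546 + 13 \cdot 81 - 5031\right) + 510} = \sqrt{\left(81 - 378 + 546 + 1053 - 5031\right) + 510} = \sqrt{-3729 + 510} = \sqrt{-3219} = i \sqrt{3219}$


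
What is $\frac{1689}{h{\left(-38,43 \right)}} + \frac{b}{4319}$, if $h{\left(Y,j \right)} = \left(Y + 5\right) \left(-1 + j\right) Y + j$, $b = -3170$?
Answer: $- \frac{159799079}{227658809} \approx -0.70192$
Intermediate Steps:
$h{\left(Y,j \right)} = j + Y \left(-1 + j\right) \left(5 + Y\right)$ ($h{\left(Y,j \right)} = \left(5 + Y\right) \left(-1 + j\right) Y + j = \left(-1 + j\right) \left(5 + Y\right) Y + j = Y \left(-1 + j\right) \left(5 + Y\right) + j = j + Y \left(-1 + j\right) \left(5 + Y\right)$)
$\frac{1689}{h{\left(-38,43 \right)}} + \frac{b}{4319} = \frac{1689}{43 - \left(-38\right)^{2} - -190 + 43 \left(-38\right)^{2} + 5 \left(-38\right) 43} - \frac{3170}{4319} = \frac{1689}{43 - 1444 + 190 + 43 \cdot 1444 - 8170} - \frac{3170}{4319} = \frac{1689}{43 - 1444 + 190 + 62092 - 8170} - \frac{3170}{4319} = \frac{1689}{52711} - \frac{3170}{4319} = - \frac{159799079}{227658809}$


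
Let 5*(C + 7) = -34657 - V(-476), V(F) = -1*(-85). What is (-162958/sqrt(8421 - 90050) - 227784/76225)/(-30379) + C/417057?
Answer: -16011198501647/965753569113675 - 162958*I*sqrt(81629)/2479807391 ≈ -0.016579 - 0.018775*I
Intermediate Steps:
V(F) = 85
C = -34777/5 (C = -7 + (-34657 - 1*85)/5 = -7 + (-34657 - 85)/5 = -7 + (1/5)*(-34742) = -7 - 34742/5 = -34777/5 ≈ -6955.4)
(-162958/sqrt(8421 - 90050) - 227784/76225)/(-30379) + C/417057 = (-162958/sqrt(8421 - 90050) - 227784/76225)/(-30379) - 34777/5/417057 = (-162958*(-I*sqrt(81629)/81629) - 227784*1/76225)*(-1/30379) - 34777/5*1/417057 = (-162958*(-I*sqrt(81629)/81629) - 227784/76225)*(-1/30379) - 34777/2085285 = (-(-162958)*I*sqrt(81629)/81629 - 227784/76225)*(-1/30379) - 34777/2085285 = (162958*I*sqrt(81629)/81629 - 227784/76225)*(-1/30379) - 34777/2085285 = (-227784/76225 + 162958*I*sqrt(81629)/81629)*(-1/30379) - 34777/2085285 = (227784/2315639275 - 162958*I*sqrt(81629)/2479807391) - 34777/2085285 = -16011198501647/965753569113675 - 162958*I*sqrt(81629)/2479807391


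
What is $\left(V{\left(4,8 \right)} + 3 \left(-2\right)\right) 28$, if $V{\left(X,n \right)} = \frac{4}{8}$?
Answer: $-154$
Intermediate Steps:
$V{\left(X,n \right)} = \frac{1}{2}$ ($V{\left(X,n \right)} = 4 \cdot \frac{1}{8} = \frac{1}{2}$)
$\left(V{\left(4,8 \right)} + 3 \left(-2\right)\right) 28 = \left(\frac{1}{2} + 3 \left(-2\right)\right) 28 = \left(\frac{1}{2} - 6\right) 28 = \left(- \frac{11}{2}\right) 28 = -154$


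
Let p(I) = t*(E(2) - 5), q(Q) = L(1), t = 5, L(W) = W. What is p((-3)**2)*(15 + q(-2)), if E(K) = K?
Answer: -240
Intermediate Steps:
q(Q) = 1
p(I) = -15 (p(I) = 5*(2 - 5) = 5*(-3) = -15)
p((-3)**2)*(15 + q(-2)) = -15*(15 + 1) = -15*16 = -240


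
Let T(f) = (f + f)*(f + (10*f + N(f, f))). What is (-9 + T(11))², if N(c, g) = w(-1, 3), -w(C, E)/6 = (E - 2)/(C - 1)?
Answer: 7392961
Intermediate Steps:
w(C, E) = -6*(-2 + E)/(-1 + C) (w(C, E) = -6*(E - 2)/(C - 1) = -6*(-2 + E)/(-1 + C))
N(c, g) = 3 (N(c, g) = 6*(2 - 1*3)/(-1 - 1) = 6*(2 - 3)/(-2) = 6*(-½)*(-1) = 3)
T(f) = 2*f*(3 + 11*f) (T(f) = (f + f)*(f + (10*f + 3)) = (2*f)*(f + (3 + 10*f)) = (2*f)*(3 + 11*f) = 2*f*(3 + 11*f))
(-9 + T(11))² = (-9 + 2*11*(3 + 11*11))² = (-9 + 2*11*(3 + 121))² = (-9 + 2*11*124)² = (-9 + 2728)² = 2719² = 7392961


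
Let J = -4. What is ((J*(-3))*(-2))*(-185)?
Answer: 4440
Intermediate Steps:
((J*(-3))*(-2))*(-185) = (-4*(-3)*(-2))*(-185) = (12*(-2))*(-185) = -24*(-185) = 4440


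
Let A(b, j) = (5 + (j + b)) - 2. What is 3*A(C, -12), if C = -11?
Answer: -60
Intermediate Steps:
A(b, j) = 3 + b + j (A(b, j) = (5 + (b + j)) - 2 = (5 + b + j) - 2 = 3 + b + j)
3*A(C, -12) = 3*(3 - 11 - 12) = 3*(-20) = -60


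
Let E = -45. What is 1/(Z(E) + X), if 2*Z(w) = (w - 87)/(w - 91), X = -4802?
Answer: -68/326503 ≈ -0.00020827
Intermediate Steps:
Z(w) = (-87 + w)/(2*(-91 + w)) (Z(w) = ((w - 87)/(w - 91))/2 = ((-87 + w)/(-91 + w))/2 = (-87 + w)/(2*(-91 + w)))
1/(Z(E) + X) = 1/((-87 - 45)/(2*(-91 - 45)) - 4802) = 1/((½)*(-132)/(-136) - 4802) = 1/((½)*(-1/136)*(-132) - 4802) = 1/(33/68 - 4802) = 1/(-326503/68) = -68/326503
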